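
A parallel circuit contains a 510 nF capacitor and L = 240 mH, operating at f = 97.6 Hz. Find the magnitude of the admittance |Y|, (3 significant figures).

6.48 mS

ω = 2πf = 613.2 rad/s
X_L = ωL = 147 Ω
X_C = 1/(ωC) = 3200 Ω
Parallel: admittances add. Y = 1/(jωL) + jωC
Y = (0 − j0.00648) S
|Y| = 0.00648 S → |Z| = 1/|Y| = 154 Ω, ∠Z = −∠Y = 90.0°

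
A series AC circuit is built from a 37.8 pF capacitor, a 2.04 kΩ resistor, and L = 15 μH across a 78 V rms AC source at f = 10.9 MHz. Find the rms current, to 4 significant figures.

ω = 2πf = 6.849e+07 rad/s
X_L = ωL = 1027 Ω
X_C = 1/(ωC) = 386.3 Ω
Net reactance X = X_L − X_C = 641.0 Ω
Z = 2040 + j641.0 Ω
|Z| = √(2040² + 641.0²) = 2138 Ω
I = V/|Z| = 78/2138 = 36.48 mA

36.48 mA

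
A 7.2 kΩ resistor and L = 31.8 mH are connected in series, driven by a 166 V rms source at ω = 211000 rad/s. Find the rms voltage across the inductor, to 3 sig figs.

113 V

X_L = ωL = 6710 Ω
Z = 7200 + j6710 Ω
|Z| = √(7200² + 6710²) = 9840 Ω
I = V/|Z| = 16.9 mA
V_L = I·|Z_L| = 0.0169 × 6710 = 113 V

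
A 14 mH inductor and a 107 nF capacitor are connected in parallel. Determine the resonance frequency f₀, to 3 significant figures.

4.11 kHz

ω₀ = 1/√(LC) = 1/√(0.014 × 1.07e-07) = 25840 rad/s
f₀ = ω₀/(2π) = 4.11 kHz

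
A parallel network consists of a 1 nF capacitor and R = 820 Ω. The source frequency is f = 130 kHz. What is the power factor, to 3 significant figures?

ω = 2πf = 816800 rad/s
X_C = 1/(ωC) = 1220 Ω
Parallel: admittances add. Y = 1/R + jωC
Y = (0.00122 + j0.000817) S
|Y| = 0.00147 S → |Z| = 1/|Y| = 681 Ω, ∠Z = −∠Y = -33.8°
cos φ = cos(-33.8°) = 0.831

0.831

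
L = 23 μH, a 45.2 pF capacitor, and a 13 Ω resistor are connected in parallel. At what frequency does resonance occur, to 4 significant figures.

ω₀ = 1/√(LC) = 1/√(2.3e-05 × 4.52e-11) = 3.101e+07 rad/s
f₀ = ω₀/(2π) = 4.936 MHz

4.936 MHz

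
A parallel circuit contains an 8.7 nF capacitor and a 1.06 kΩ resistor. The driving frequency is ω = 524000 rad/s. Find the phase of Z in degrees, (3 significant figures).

-78.3°

X_C = 1/(ωC) = 219 Ω
Parallel: admittances add. Y = 1/R + jωC
Y = (0.000943 + j0.00456) S
|Y| = 0.00466 S → |Z| = 1/|Y| = 215 Ω, ∠Z = −∠Y = -78.3°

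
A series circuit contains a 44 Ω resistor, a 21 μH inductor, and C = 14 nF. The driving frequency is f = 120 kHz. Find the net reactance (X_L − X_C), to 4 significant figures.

ω = 2πf = 754000 rad/s
X_L = ωL = 15.83 Ω
X_C = 1/(ωC) = 94.74 Ω
X = 15.83 − 94.74 = -78.90 Ω

-78.90 Ω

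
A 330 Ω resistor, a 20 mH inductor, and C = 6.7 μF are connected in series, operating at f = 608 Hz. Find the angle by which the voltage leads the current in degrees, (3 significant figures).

ω = 2πf = 3820 rad/s
X_L = ωL = 76.4 Ω
X_C = 1/(ωC) = 39.1 Ω
Net reactance X = X_L − X_C = 37.3 Ω
Z = 330 + j37.3 Ω
|Z| = √(330² + 37.3²) = 332 Ω
∠Z = arctan(37.3/330) = 6.45°

6.45°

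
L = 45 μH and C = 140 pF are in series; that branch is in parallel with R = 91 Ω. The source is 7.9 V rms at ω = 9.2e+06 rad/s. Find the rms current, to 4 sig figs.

X_L = ωL = 414.0 Ω
X_C = 1/(ωC) = 776.4 Ω
Branch 1: Z₁ = R = 91.00 Ω
Branch 2 (series LC): Z₂ = j(X_L − X_C) = −j362.4 Ω
Parallel: Z = Z₁Z₂/(Z₁+Z₂), |Z| = 88.26 Ω, ∠Z = -14.10°
I = V/|Z| = 7.9/88.26 = 89.51 mA

89.51 mA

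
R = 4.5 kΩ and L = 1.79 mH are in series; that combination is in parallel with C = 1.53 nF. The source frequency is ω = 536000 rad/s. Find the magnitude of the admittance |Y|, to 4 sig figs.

X_L = ωL = 959.4 Ω
X_C = 1/(ωC) = 1219 Ω
Branch 1 (R+jX_L): Z₁ = 4500 + j959.4 Ω, |Z₁| = 4601 Ω
Branch 2 (−jX_C): Z₂ = −j1219 Ω
Parallel: Z = Z₁Z₂/(Z₁+Z₂), |Z| = 1245 Ω, ∠Z = -74.66°
|Y| = 1/|Z| = 803.4 μS

803.4 μS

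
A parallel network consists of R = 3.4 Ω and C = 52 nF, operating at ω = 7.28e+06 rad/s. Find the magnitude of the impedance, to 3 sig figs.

X_C = 1/(ωC) = 2.64 Ω
Parallel: admittances add. Y = 1/R + jωC
Y = (0.294 + j0.379) S
|Y| = 0.479 S → |Z| = 1/|Y| = 2.09 Ω, ∠Z = −∠Y = -52.2°

2.09 Ω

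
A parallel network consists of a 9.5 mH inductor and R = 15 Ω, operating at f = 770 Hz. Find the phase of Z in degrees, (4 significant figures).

ω = 2πf = 4838 rad/s
X_L = ωL = 45.96 Ω
Parallel: admittances add. Y = 1/R + 1/(jωL)
Y = (0.06667 − j0.02176) S
|Y| = 0.07013 S → |Z| = 1/|Y| = 14.26 Ω, ∠Z = −∠Y = 18.07°

18.07°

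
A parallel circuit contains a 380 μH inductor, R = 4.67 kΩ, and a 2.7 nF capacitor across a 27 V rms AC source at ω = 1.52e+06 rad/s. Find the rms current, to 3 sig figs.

X_L = ωL = 578 Ω
X_C = 1/(ωC) = 244 Ω
Parallel: admittances add. Y = 1/R + 1/(jωL) + jωC
Y = (0.000214 + j0.00237) S
|Y| = 0.00238 S → |Z| = 1/|Y| = 420 Ω, ∠Z = −∠Y = -84.8°
I = V/|Z| = 27/420 = 64.3 mA

64.3 mA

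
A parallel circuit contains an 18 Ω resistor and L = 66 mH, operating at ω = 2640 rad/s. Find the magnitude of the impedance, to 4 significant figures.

17.90 Ω

X_L = ωL = 174.2 Ω
Parallel: admittances add. Y = 1/R + 1/(jωL)
Y = (0.05556 − j0.005739) S
|Y| = 0.05585 S → |Z| = 1/|Y| = 17.90 Ω, ∠Z = −∠Y = 5.898°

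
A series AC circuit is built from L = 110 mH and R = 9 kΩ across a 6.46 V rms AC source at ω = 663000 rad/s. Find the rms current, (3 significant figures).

87.9 μA

X_L = ωL = 72900 Ω
Z = 9000 + j72900 Ω
|Z| = √(9000² + 72900²) = 73500 Ω
I = V/|Z| = 6.46/73500 = 87.9 μA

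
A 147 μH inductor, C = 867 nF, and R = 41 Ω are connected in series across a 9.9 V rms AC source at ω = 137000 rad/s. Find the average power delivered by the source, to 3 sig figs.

X_L = ωL = 20.1 Ω
X_C = 1/(ωC) = 8.42 Ω
Net reactance X = X_L − X_C = 11.7 Ω
Z = 41.0 + j11.7 Ω
|Z| = √(41.0² + 11.7²) = 42.6 Ω
∠Z = arctan(11.7/41.0) = 16.0°
I = V/|Z| = 232 mA
P = VI cos φ = 9.9 × 0.232 × cos(16.0°) = 2.21 W

2.21 W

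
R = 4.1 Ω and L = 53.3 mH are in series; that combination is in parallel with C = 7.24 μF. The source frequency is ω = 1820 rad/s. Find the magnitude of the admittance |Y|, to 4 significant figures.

2.919 mS

X_L = ωL = 97.01 Ω
X_C = 1/(ωC) = 75.89 Ω
Branch 1 (R+jX_L): Z₁ = 4.100 + j97.01 Ω, |Z₁| = 97.09 Ω
Branch 2 (−jX_C): Z₂ = −j75.89 Ω
Parallel: Z = Z₁Z₂/(Z₁+Z₂), |Z| = 342.6 Ω, ∠Z = -81.43°
|Y| = 1/|Z| = 2.919 mS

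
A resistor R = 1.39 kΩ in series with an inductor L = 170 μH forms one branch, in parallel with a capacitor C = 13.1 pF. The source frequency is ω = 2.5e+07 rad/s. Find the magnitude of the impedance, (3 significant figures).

7440 Ω

X_L = ωL = 4250 Ω
X_C = 1/(ωC) = 3050 Ω
Branch 1 (R+jX_L): Z₁ = 1390 + j4250 Ω, |Z₁| = 4470 Ω
Branch 2 (−jX_C): Z₂ = −j3050 Ω
Parallel: Z = Z₁Z₂/(Z₁+Z₂), |Z| = 7440 Ω, ∠Z = -58.8°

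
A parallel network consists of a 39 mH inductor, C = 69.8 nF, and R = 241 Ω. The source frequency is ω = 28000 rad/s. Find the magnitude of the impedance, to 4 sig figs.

233.8 Ω

X_L = ωL = 1092 Ω
X_C = 1/(ωC) = 511.7 Ω
Parallel: admittances add. Y = 1/R + 1/(jωL) + jωC
Y = (0.004149 + j0.001039) S
|Y| = 0.004277 S → |Z| = 1/|Y| = 233.8 Ω, ∠Z = −∠Y = -14.05°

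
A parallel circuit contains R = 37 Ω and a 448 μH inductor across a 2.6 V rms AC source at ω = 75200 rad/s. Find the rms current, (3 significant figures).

X_L = ωL = 33.7 Ω
Parallel: admittances add. Y = 1/R + 1/(jωL)
Y = (0.0270 − j0.0297) S
|Y| = 0.0401 S → |Z| = 1/|Y| = 24.9 Ω, ∠Z = −∠Y = 47.7°
I = V/|Z| = 2.6/24.9 = 104 mA

104 mA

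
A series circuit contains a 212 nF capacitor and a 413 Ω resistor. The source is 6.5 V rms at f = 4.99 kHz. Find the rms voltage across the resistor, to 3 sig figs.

6.11 V

ω = 2πf = 31350 rad/s
X_C = 1/(ωC) = 150 Ω
Z = 413 − j150 Ω
|Z| = √(413² + 150²) = 440 Ω
I = V/|Z| = 14.8 mA
V_R = I·|Z_R| = 0.0148 × 413 = 6.11 V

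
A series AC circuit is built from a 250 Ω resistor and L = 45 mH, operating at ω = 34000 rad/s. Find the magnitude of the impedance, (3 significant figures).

1550 Ω

X_L = ωL = 1530 Ω
Z = 250 + j1530 Ω
|Z| = √(250² + 1530²) = 1550 Ω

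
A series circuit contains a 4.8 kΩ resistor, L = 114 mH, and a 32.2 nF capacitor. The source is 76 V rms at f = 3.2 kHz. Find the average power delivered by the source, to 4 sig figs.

ω = 2πf = 20110 rad/s
X_L = ωL = 2292 Ω
X_C = 1/(ωC) = 1545 Ω
Net reactance X = X_L − X_C = 747.5 Ω
Z = 4800 + j747.5 Ω
|Z| = √(4800² + 747.5²) = 4858 Ω
∠Z = arctan(747.5/4800) = 8.852°
I = V/|Z| = 15.64 mA
P = VI cos φ = 76 × 0.01564 × cos(8.852°) = 1.175 W

1.175 W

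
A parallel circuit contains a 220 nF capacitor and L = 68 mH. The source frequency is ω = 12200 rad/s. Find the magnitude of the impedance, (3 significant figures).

X_L = ωL = 830 Ω
X_C = 1/(ωC) = 373 Ω
Parallel: admittances add. Y = 1/(jωL) + jωC
Y = (0 + j0.00148) S
|Y| = 0.00148 S → |Z| = 1/|Y| = 676 Ω, ∠Z = −∠Y = -90.0°

676 Ω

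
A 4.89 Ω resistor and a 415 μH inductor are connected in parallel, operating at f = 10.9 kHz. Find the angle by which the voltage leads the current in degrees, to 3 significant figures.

9.76°

ω = 2πf = 68490 rad/s
X_L = ωL = 28.4 Ω
Parallel: admittances add. Y = 1/R + 1/(jωL)
Y = (0.204 − j0.0352) S
|Y| = 0.208 S → |Z| = 1/|Y| = 4.82 Ω, ∠Z = −∠Y = 9.76°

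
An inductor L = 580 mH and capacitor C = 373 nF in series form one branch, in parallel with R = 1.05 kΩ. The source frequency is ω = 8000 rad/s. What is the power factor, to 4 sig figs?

0.9715

X_L = ωL = 4640 Ω
X_C = 1/(ωC) = 335.1 Ω
Branch 1: Z₁ = R = 1050 Ω
Branch 2 (series LC): Z₂ = j(X_L − X_C) = j4305 Ω
Parallel: Z = Z₁Z₂/(Z₁+Z₂), |Z| = 1020 Ω, ∠Z = 13.71°
cos φ = cos(13.71°) = 0.9715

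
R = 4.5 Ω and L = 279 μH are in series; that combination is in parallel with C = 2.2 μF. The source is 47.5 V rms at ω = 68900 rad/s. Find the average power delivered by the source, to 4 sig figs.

X_L = ωL = 19.22 Ω
X_C = 1/(ωC) = 6.597 Ω
Branch 1 (R+jX_L): Z₁ = 4.500 + j19.22 Ω, |Z₁| = 19.74 Ω
Branch 2 (−jX_C): Z₂ = −j6.597 Ω
Parallel: Z = Z₁Z₂/(Z₁+Z₂), |Z| = 9.717 Ω, ∠Z = -83.56°
I = V/|Z| = 4.888 A
P = VI cos φ = 47.5 × 4.888 × cos(-83.56°) = 26.05 W

26.05 W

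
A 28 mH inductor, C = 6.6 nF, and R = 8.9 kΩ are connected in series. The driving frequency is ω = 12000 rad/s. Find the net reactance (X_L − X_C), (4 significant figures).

-12290 Ω

X_L = ωL = 336.0 Ω
X_C = 1/(ωC) = 12630 Ω
X = 336.0 − 12630 = -12290 Ω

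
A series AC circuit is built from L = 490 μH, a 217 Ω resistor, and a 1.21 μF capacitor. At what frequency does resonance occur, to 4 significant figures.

ω₀ = 1/√(LC) = 1/√(0.00049 × 1.21e-06) = 41070 rad/s
f₀ = ω₀/(2π) = 6.536 kHz

6.536 kHz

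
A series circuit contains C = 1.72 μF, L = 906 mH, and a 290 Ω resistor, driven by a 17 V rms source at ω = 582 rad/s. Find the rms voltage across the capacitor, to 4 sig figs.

30.67 V

X_L = ωL = 527.3 Ω
X_C = 1/(ωC) = 999.0 Ω
Net reactance X = X_L − X_C = -471.7 Ω
Z = 290.0 − j471.7 Ω
|Z| = √(290.0² + 471.7²) = 553.7 Ω
I = V/|Z| = 30.70 mA
V_C = I·|Z_C| = 0.03070 × 999.0 = 30.67 V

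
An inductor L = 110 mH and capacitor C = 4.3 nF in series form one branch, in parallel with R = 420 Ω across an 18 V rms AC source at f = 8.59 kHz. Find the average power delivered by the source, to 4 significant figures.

771.4 mW

ω = 2πf = 53970 rad/s
X_L = ωL = 5937 Ω
X_C = 1/(ωC) = 4309 Ω
Branch 1: Z₁ = R = 420.0 Ω
Branch 2 (series LC): Z₂ = j(X_L − X_C) = j1628 Ω
Parallel: Z = Z₁Z₂/(Z₁+Z₂), |Z| = 406.7 Ω, ∠Z = 14.46°
I = V/|Z| = 44.26 mA
P = VI cos φ = 18 × 0.04426 × cos(14.46°) = 771.4 mW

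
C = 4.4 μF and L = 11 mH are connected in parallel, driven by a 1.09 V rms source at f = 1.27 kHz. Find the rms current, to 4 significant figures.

ω = 2πf = 7980 rad/s
X_L = ωL = 87.78 Ω
X_C = 1/(ωC) = 28.48 Ω
Parallel: admittances add. Y = 1/(jωL) + jωC
Y = (0 + j0.02372) S
|Y| = 0.02372 S → |Z| = 1/|Y| = 42.16 Ω, ∠Z = −∠Y = -90.00°
I = V/|Z| = 1.09/42.16 = 25.85 mA

25.85 mA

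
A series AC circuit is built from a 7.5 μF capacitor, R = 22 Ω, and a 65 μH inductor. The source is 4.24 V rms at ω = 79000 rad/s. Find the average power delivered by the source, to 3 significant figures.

798 mW

X_L = ωL = 5.13 Ω
X_C = 1/(ωC) = 1.69 Ω
Net reactance X = X_L − X_C = 3.45 Ω
Z = 22.0 + j3.45 Ω
|Z| = √(22.0² + 3.45²) = 22.3 Ω
∠Z = arctan(3.45/22.0) = 8.91°
I = V/|Z| = 190 mA
P = VI cos φ = 4.24 × 0.190 × cos(8.91°) = 798 mW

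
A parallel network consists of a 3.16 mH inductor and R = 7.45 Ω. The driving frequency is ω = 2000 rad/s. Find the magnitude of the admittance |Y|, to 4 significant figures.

X_L = ωL = 6.320 Ω
Parallel: admittances add. Y = 1/R + 1/(jωL)
Y = (0.1342 − j0.1582) S
|Y| = 0.2075 S → |Z| = 1/|Y| = 4.819 Ω, ∠Z = −∠Y = 49.69°

207.5 mS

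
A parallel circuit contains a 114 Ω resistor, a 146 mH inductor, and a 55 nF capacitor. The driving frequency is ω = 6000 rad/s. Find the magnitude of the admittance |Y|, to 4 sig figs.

8.809 mS

X_L = ωL = 876.0 Ω
X_C = 1/(ωC) = 3030 Ω
Parallel: admittances add. Y = 1/R + 1/(jωL) + jωC
Y = (0.008772 − j0.0008116) S
|Y| = 0.008809 S → |Z| = 1/|Y| = 113.5 Ω, ∠Z = −∠Y = 5.286°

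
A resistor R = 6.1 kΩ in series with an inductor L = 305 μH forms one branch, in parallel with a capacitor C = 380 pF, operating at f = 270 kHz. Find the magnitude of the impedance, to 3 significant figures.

1530 Ω

ω = 2πf = 1.696e+06 rad/s
X_L = ωL = 517 Ω
X_C = 1/(ωC) = 1550 Ω
Branch 1 (R+jX_L): Z₁ = 6100 + j517 Ω, |Z₁| = 6120 Ω
Branch 2 (−jX_C): Z₂ = −j1550 Ω
Parallel: Z = Z₁Z₂/(Z₁+Z₂), |Z| = 1530 Ω, ∠Z = -75.5°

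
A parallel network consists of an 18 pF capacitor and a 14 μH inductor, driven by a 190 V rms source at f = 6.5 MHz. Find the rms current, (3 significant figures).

193 mA

ω = 2πf = 4.084e+07 rad/s
X_L = ωL = 572 Ω
X_C = 1/(ωC) = 1360 Ω
Parallel: admittances add. Y = 1/(jωL) + jωC
Y = (0 − j0.00101) S
|Y| = 0.00101 S → |Z| = 1/|Y| = 986 Ω, ∠Z = −∠Y = 90.0°
I = V/|Z| = 190/986 = 193 mA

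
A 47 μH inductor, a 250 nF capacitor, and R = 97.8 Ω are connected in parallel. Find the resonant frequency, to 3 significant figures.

ω₀ = 1/√(LC) = 1/√(4.7e-05 × 2.5e-07) = 291700 rad/s
f₀ = ω₀/(2π) = 46.4 kHz

46.4 kHz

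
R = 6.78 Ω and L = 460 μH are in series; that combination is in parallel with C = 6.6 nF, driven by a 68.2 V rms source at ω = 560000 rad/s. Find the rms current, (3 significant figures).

14.3 mA

X_L = ωL = 258 Ω
X_C = 1/(ωC) = 271 Ω
Branch 1 (R+jX_L): Z₁ = 6.78 + j258 Ω, |Z₁| = 258 Ω
Branch 2 (−jX_C): Z₂ = −j271 Ω
Parallel: Z = Z₁Z₂/(Z₁+Z₂), |Z| = 4770 Ω, ∠Z = 60.9°
I = V/|Z| = 68.2/4770 = 14.3 mA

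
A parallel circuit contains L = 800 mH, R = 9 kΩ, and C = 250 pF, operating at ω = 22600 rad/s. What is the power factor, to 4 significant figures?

X_L = ωL = 18080 Ω
X_C = 1/(ωC) = 177000 Ω
Parallel: admittances add. Y = 1/R + 1/(jωL) + jωC
Y = (0.0001111 − j4.966e-05) S
|Y| = 0.0001217 S → |Z| = 1/|Y| = 8217 Ω, ∠Z = −∠Y = 24.08°
cos φ = cos(24.08°) = 0.9130

0.9130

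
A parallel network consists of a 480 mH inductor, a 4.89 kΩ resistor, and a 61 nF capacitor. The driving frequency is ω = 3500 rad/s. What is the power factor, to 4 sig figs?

X_L = ωL = 1680 Ω
X_C = 1/(ωC) = 4684 Ω
Parallel: admittances add. Y = 1/R + 1/(jωL) + jωC
Y = (0.0002045 − j0.0003817) S
|Y| = 0.0004331 S → |Z| = 1/|Y| = 2309 Ω, ∠Z = −∠Y = 61.82°
cos φ = cos(61.82°) = 0.4722

0.4722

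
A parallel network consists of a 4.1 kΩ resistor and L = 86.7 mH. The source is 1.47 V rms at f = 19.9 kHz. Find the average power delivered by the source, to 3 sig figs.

ω = 2πf = 125000 rad/s
X_L = ωL = 10800 Ω
Parallel: admittances add. Y = 1/R + 1/(jωL)
Y = (0.000244 − j9.22e-05) S
|Y| = 0.000261 S → |Z| = 1/|Y| = 3830 Ω, ∠Z = −∠Y = 20.7°
I = V/|Z| = 383 μA
P = VI cos φ = 1.47 × 0.000383 × cos(20.7°) = 527 μW

527 μW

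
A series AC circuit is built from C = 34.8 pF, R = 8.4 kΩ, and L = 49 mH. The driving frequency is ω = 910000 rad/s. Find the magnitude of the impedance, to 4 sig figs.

15490 Ω

X_L = ωL = 44590 Ω
X_C = 1/(ωC) = 31580 Ω
Net reactance X = X_L − X_C = 13010 Ω
Z = 8400 + j13010 Ω
|Z| = √(8400² + 13010²) = 15490 Ω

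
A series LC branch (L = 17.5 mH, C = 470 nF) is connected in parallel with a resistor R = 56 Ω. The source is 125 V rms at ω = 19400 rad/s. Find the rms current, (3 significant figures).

2.30 A

X_L = ωL = 340 Ω
X_C = 1/(ωC) = 110 Ω
Branch 1: Z₁ = R = 56.0 Ω
Branch 2 (series LC): Z₂ = j(X_L − X_C) = j230 Ω
Parallel: Z = Z₁Z₂/(Z₁+Z₂), |Z| = 54.4 Ω, ∠Z = 13.7°
I = V/|Z| = 125/54.4 = 2.30 A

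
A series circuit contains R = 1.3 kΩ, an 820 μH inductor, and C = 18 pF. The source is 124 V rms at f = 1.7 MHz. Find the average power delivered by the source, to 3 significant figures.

ω = 2πf = 1.068e+07 rad/s
X_L = ωL = 8760 Ω
X_C = 1/(ωC) = 5200 Ω
Net reactance X = X_L − X_C = 3560 Ω
Z = 1300 + j3560 Ω
|Z| = √(1300² + 3560²) = 3790 Ω
∠Z = arctan(3560/1300) = 69.9°
I = V/|Z| = 32.7 mA
P = VI cos φ = 124 × 0.0327 × cos(69.9°) = 1.39 W

1.39 W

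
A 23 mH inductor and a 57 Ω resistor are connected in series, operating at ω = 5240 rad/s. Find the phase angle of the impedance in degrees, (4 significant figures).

X_L = ωL = 120.5 Ω
Z = 57.00 + j120.5 Ω
|Z| = √(57.00² + 120.5²) = 133.3 Ω
∠Z = arctan(120.5/57.00) = 64.69°

64.69°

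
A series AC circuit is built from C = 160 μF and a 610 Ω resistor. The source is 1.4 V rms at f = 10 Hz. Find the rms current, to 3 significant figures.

2.27 mA

ω = 2πf = 62.83 rad/s
X_C = 1/(ωC) = 99.5 Ω
Z = 610 − j99.5 Ω
|Z| = √(610² + 99.5²) = 618 Ω
I = V/|Z| = 1.4/618 = 2.27 mA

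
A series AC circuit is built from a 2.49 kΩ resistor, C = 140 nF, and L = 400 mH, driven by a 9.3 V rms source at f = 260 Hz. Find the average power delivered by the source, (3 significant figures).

10.8 mW

ω = 2πf = 1634 rad/s
X_L = ωL = 653 Ω
X_C = 1/(ωC) = 4370 Ω
Net reactance X = X_L − X_C = -3720 Ω
Z = 2490 − j3720 Ω
|Z| = √(2490² + 3720²) = 4480 Ω
∠Z = arctan(-3720/2490) = -56.2°
I = V/|Z| = 2.08 mA
P = VI cos φ = 9.3 × 0.00208 × cos(-56.2°) = 10.8 mW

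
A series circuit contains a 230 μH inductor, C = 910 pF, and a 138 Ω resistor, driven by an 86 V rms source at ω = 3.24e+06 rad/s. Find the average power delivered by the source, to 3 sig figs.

X_L = ωL = 745 Ω
X_C = 1/(ωC) = 339 Ω
Net reactance X = X_L − X_C = 406 Ω
Z = 138 + j406 Ω
|Z| = √(138² + 406²) = 429 Ω
∠Z = arctan(406/138) = 71.2°
I = V/|Z| = 201 mA
P = VI cos φ = 86 × 0.201 × cos(71.2°) = 5.55 W

5.55 W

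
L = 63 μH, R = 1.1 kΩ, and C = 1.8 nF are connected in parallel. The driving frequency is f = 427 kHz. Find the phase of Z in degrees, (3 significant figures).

ω = 2πf = 2.683e+06 rad/s
X_L = ωL = 169 Ω
X_C = 1/(ωC) = 207 Ω
Parallel: admittances add. Y = 1/R + 1/(jωL) + jωC
Y = (0.000909 − j0.00109) S
|Y| = 0.00142 S → |Z| = 1/|Y| = 706 Ω, ∠Z = −∠Y = 50.1°

50.1°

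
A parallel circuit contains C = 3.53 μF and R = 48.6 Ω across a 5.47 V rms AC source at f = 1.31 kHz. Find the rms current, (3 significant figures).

ω = 2πf = 8231 rad/s
X_C = 1/(ωC) = 34.4 Ω
Parallel: admittances add. Y = 1/R + jωC
Y = (0.0206 + j0.0291) S
|Y| = 0.0356 S → |Z| = 1/|Y| = 28.1 Ω, ∠Z = −∠Y = -54.7°
I = V/|Z| = 5.47/28.1 = 195 mA

195 mA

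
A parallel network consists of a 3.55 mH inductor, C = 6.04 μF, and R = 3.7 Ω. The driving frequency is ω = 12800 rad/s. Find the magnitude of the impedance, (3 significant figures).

3.62 Ω

X_L = ωL = 45.4 Ω
X_C = 1/(ωC) = 12.9 Ω
Parallel: admittances add. Y = 1/R + 1/(jωL) + jωC
Y = (0.270 + j0.0553) S
|Y| = 0.276 S → |Z| = 1/|Y| = 3.62 Ω, ∠Z = −∠Y = -11.6°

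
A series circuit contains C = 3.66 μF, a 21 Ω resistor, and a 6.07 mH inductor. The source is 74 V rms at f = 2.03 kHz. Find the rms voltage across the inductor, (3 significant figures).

95.8 V

ω = 2πf = 12750 rad/s
X_L = ωL = 77.4 Ω
X_C = 1/(ωC) = 21.4 Ω
Net reactance X = X_L − X_C = 56.0 Ω
Z = 21.0 + j56.0 Ω
|Z| = √(21.0² + 56.0²) = 59.8 Ω
I = V/|Z| = 1.24 A
V_L = I·|Z_L| = 1.24 × 77.4 = 95.8 V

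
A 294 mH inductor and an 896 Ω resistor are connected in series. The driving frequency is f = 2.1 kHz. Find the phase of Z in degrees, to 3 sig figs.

ω = 2πf = 13190 rad/s
X_L = ωL = 3880 Ω
Z = 896 + j3880 Ω
|Z| = √(896² + 3880²) = 3980 Ω
∠Z = arctan(3880/896) = 77.0°

77.0°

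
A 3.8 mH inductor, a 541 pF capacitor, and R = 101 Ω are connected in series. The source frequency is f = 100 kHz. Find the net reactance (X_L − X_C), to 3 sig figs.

-554 Ω

ω = 2πf = 628300 rad/s
X_L = ωL = 2390 Ω
X_C = 1/(ωC) = 2940 Ω
X = 2390 − 2940 = -554 Ω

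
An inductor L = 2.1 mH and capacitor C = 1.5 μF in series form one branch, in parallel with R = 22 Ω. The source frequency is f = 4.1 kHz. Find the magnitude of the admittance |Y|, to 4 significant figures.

ω = 2πf = 25760 rad/s
X_L = ωL = 54.10 Ω
X_C = 1/(ωC) = 25.88 Ω
Branch 1: Z₁ = R = 22.00 Ω
Branch 2 (series LC): Z₂ = j(X_L − X_C) = j28.22 Ω
Parallel: Z = Z₁Z₂/(Z₁+Z₂), |Z| = 17.35 Ω, ∠Z = 37.94°
|Y| = 1/|Z| = 57.64 mS

57.64 mS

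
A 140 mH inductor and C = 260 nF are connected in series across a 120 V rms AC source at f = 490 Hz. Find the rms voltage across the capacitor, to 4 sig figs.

ω = 2πf = 3079 rad/s
X_L = ωL = 431.0 Ω
X_C = 1/(ωC) = 1249 Ω
Net reactance X = X_L − X_C = -818.2 Ω
Z = − j818.2 Ω
|Z| = √(0² + 818.2²) = 818.2 Ω
I = V/|Z| = 146.7 mA
V_C = I·|Z_C| = 0.1467 × 1249 = 183.2 V

183.2 V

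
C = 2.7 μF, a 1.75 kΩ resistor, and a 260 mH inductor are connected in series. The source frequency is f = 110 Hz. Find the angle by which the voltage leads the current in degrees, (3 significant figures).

ω = 2πf = 691.2 rad/s
X_L = ωL = 180 Ω
X_C = 1/(ωC) = 536 Ω
Net reactance X = X_L − X_C = -356 Ω
Z = 1750 − j356 Ω
|Z| = √(1750² + 356²) = 1790 Ω
∠Z = arctan(-356/1750) = -11.5°

-11.5°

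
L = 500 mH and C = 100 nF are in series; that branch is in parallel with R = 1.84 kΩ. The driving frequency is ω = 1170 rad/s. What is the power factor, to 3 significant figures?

0.974

X_L = ωL = 585 Ω
X_C = 1/(ωC) = 8550 Ω
Branch 1: Z₁ = R = 1840 Ω
Branch 2 (series LC): Z₂ = j(X_L − X_C) = −j7960 Ω
Parallel: Z = Z₁Z₂/(Z₁+Z₂), |Z| = 1790 Ω, ∠Z = -13.0°
cos φ = cos(-13.0°) = 0.974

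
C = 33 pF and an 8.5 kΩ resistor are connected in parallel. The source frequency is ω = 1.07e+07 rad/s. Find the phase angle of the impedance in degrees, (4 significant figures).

-71.57°

X_C = 1/(ωC) = 2832 Ω
Parallel: admittances add. Y = 1/R + jωC
Y = (0.0001176 + j0.0003531) S
|Y| = 0.0003722 S → |Z| = 1/|Y| = 2687 Ω, ∠Z = −∠Y = -71.57°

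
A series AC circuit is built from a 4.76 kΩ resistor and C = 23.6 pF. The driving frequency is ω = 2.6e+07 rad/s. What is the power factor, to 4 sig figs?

0.9461

X_C = 1/(ωC) = 1630 Ω
Z = 4760 − j1630 Ω
|Z| = √(4760² + 1630²) = 5031 Ω
∠Z = arctan(-1630/4760) = -18.90°
cos φ = cos(-18.90°) = 0.9461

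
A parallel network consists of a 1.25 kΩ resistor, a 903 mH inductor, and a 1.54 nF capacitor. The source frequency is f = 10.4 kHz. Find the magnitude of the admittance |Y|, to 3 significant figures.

804 μS

ω = 2πf = 65350 rad/s
X_L = ωL = 59000 Ω
X_C = 1/(ωC) = 9940 Ω
Parallel: admittances add. Y = 1/R + 1/(jωL) + jωC
Y = (0.000800 + j8.37e-05) S
|Y| = 0.000804 S → |Z| = 1/|Y| = 1240 Ω, ∠Z = −∠Y = -5.97°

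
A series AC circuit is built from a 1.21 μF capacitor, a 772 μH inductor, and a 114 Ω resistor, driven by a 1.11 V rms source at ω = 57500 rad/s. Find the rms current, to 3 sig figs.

X_L = ωL = 44.4 Ω
X_C = 1/(ωC) = 14.4 Ω
Net reactance X = X_L − X_C = 30.0 Ω
Z = 114 + j30.0 Ω
|Z| = √(114² + 30.0²) = 118 Ω
I = V/|Z| = 1.11/118 = 9.42 mA

9.42 mA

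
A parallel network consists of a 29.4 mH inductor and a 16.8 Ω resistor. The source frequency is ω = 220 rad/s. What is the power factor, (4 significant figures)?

0.3593

X_L = ωL = 6.468 Ω
Parallel: admittances add. Y = 1/R + 1/(jωL)
Y = (0.05952 − j0.1546) S
|Y| = 0.1657 S → |Z| = 1/|Y| = 6.036 Ω, ∠Z = −∠Y = 68.94°
cos φ = cos(68.94°) = 0.3593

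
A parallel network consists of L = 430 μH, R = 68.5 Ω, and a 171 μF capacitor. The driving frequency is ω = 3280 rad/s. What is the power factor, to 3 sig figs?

X_L = ωL = 1.41 Ω
X_C = 1/(ωC) = 1.78 Ω
Parallel: admittances add. Y = 1/R + 1/(jωL) + jωC
Y = (0.0146 − j0.148) S
|Y| = 0.149 S → |Z| = 1/|Y| = 6.72 Ω, ∠Z = −∠Y = 84.4°
cos φ = cos(84.4°) = 0.0981

0.0981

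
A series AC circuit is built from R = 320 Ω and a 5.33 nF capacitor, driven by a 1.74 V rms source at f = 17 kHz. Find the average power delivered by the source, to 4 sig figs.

303.9 μW

ω = 2πf = 106800 rad/s
X_C = 1/(ωC) = 1756 Ω
Z = 320.0 − j1756 Ω
|Z| = √(320.0² + 1756²) = 1785 Ω
∠Z = arctan(-1756/320.0) = -79.67°
I = V/|Z| = 974.6 μA
P = VI cos φ = 1.74 × 0.0009746 × cos(-79.67°) = 303.9 μW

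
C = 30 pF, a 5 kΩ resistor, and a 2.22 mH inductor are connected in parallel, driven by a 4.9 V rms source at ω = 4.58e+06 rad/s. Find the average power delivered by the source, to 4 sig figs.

4.802 mW

X_L = ωL = 10170 Ω
X_C = 1/(ωC) = 7278 Ω
Parallel: admittances add. Y = 1/R + 1/(jωL) + jωC
Y = (0.0002000 + j3.905e-05) S
|Y| = 0.0002038 S → |Z| = 1/|Y| = 4907 Ω, ∠Z = −∠Y = -11.05°
I = V/|Z| = 998.5 μA
P = VI cos φ = 4.9 × 0.0009985 × cos(-11.05°) = 4.802 mW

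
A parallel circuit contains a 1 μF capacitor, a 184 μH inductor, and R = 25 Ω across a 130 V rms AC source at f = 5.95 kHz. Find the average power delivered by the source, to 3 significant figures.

676 W

ω = 2πf = 37380 rad/s
X_L = ωL = 6.88 Ω
X_C = 1/(ωC) = 26.7 Ω
Parallel: admittances add. Y = 1/R + 1/(jωL) + jωC
Y = (0.0400 − j0.108) S
|Y| = 0.115 S → |Z| = 1/|Y| = 8.68 Ω, ∠Z = −∠Y = 69.7°
I = V/|Z| = 15.0 A
P = VI cos φ = 130 × 15.0 × cos(69.7°) = 676 W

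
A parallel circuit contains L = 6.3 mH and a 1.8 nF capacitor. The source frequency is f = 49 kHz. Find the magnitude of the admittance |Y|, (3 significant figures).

ω = 2πf = 307900 rad/s
X_L = ωL = 1940 Ω
X_C = 1/(ωC) = 1800 Ω
Parallel: admittances add. Y = 1/(jωL) + jωC
Y = (0 + j3.86e-05) S
|Y| = 3.86e-05 S → |Z| = 1/|Y| = 25900 Ω, ∠Z = −∠Y = -90.0°

38.6 μS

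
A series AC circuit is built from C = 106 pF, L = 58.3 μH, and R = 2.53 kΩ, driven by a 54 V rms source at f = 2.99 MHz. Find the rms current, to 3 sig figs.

20.8 mA

ω = 2πf = 1.879e+07 rad/s
X_L = ωL = 1100 Ω
X_C = 1/(ωC) = 502 Ω
Net reactance X = X_L − X_C = 593 Ω
Z = 2530 + j593 Ω
|Z| = √(2530² + 593²) = 2600 Ω
I = V/|Z| = 54/2600 = 20.8 mA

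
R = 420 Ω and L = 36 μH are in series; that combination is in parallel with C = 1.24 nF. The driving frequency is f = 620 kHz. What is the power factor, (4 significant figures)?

ω = 2πf = 3.896e+06 rad/s
X_L = ωL = 140.2 Ω
X_C = 1/(ωC) = 207.0 Ω
Branch 1 (R+jX_L): Z₁ = 420.0 + j140.2 Ω, |Z₁| = 442.8 Ω
Branch 2 (−jX_C): Z₂ = −j207.0 Ω
Parallel: Z = Z₁Z₂/(Z₁+Z₂), |Z| = 215.5 Ω, ∠Z = -62.50°
cos φ = cos(-62.50°) = 0.4617

0.4617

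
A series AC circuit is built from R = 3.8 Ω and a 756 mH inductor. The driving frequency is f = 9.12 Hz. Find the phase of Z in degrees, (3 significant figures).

ω = 2πf = 57.30 rad/s
X_L = ωL = 43.3 Ω
Z = 3.80 + j43.3 Ω
|Z| = √(3.80² + 43.3²) = 43.5 Ω
∠Z = arctan(43.3/3.80) = 85.0°

85.0°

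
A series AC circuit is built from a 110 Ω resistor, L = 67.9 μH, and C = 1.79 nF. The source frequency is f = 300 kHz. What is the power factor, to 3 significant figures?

0.547

ω = 2πf = 1.885e+06 rad/s
X_L = ωL = 128 Ω
X_C = 1/(ωC) = 296 Ω
Net reactance X = X_L − X_C = -168 Ω
Z = 110 − j168 Ω
|Z| = √(110² + 168²) = 201 Ω
∠Z = arctan(-168/110) = -56.8°
cos φ = cos(-56.8°) = 0.547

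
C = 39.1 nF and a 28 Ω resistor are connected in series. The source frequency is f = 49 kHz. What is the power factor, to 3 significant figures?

0.319

ω = 2πf = 307900 rad/s
X_C = 1/(ωC) = 83.1 Ω
Z = 28.0 − j83.1 Ω
|Z| = √(28.0² + 83.1²) = 87.7 Ω
∠Z = arctan(-83.1/28.0) = -71.4°
cos φ = cos(-71.4°) = 0.319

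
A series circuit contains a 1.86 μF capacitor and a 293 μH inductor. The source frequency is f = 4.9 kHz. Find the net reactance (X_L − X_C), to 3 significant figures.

ω = 2πf = 30790 rad/s
X_L = ωL = 9.02 Ω
X_C = 1/(ωC) = 17.5 Ω
X = 9.02 − 17.5 = -8.44 Ω

-8.44 Ω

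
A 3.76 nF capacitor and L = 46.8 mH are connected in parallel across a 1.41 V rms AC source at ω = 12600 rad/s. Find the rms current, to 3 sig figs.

X_L = ωL = 590 Ω
X_C = 1/(ωC) = 21100 Ω
Parallel: admittances add. Y = 1/(jωL) + jωC
Y = (0 − j0.00165) S
|Y| = 0.00165 S → |Z| = 1/|Y| = 607 Ω, ∠Z = −∠Y = 90.0°
I = V/|Z| = 1.41/607 = 2.32 mA

2.32 mA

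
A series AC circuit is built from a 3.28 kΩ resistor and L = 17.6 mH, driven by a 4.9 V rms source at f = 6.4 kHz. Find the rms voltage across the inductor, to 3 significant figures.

ω = 2πf = 40210 rad/s
X_L = ωL = 708 Ω
Z = 3280 + j708 Ω
|Z| = √(3280² + 708²) = 3360 Ω
I = V/|Z| = 1.46 mA
V_L = I·|Z_L| = 0.00146 × 708 = 1.03 V

1.03 V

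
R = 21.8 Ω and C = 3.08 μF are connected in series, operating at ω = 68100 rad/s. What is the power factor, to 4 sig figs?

0.9769

X_C = 1/(ωC) = 4.768 Ω
Z = 21.80 − j4.768 Ω
|Z| = √(21.80² + 4.768²) = 22.32 Ω
∠Z = arctan(-4.768/21.80) = -12.34°
cos φ = cos(-12.34°) = 0.9769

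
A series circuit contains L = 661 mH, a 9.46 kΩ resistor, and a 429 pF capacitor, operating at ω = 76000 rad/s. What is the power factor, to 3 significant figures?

X_L = ωL = 50200 Ω
X_C = 1/(ωC) = 30700 Ω
Net reactance X = X_L − X_C = 19600 Ω
Z = 9460 + j19600 Ω
|Z| = √(9460² + 19600²) = 21700 Ω
∠Z = arctan(19600/9460) = 64.2°
cos φ = cos(64.2°) = 0.435

0.435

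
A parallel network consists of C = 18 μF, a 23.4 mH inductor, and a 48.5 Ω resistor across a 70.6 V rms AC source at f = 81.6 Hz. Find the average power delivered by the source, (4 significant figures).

ω = 2πf = 512.7 rad/s
X_L = ωL = 12.00 Ω
X_C = 1/(ωC) = 108.4 Ω
Parallel: admittances add. Y = 1/R + 1/(jωL) + jωC
Y = (0.02062 − j0.07412) S
|Y| = 0.07694 S → |Z| = 1/|Y| = 13.00 Ω, ∠Z = −∠Y = 74.46°
I = V/|Z| = 5.432 A
P = VI cos φ = 70.6 × 5.432 × cos(74.46°) = 102.8 W

102.8 W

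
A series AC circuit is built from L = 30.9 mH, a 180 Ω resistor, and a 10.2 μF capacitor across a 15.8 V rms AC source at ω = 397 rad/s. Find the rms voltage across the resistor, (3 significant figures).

9.62 V

X_L = ωL = 12.3 Ω
X_C = 1/(ωC) = 247 Ω
Net reactance X = X_L − X_C = -235 Ω
Z = 180 − j235 Ω
|Z| = √(180² + 235²) = 296 Ω
I = V/|Z| = 53.4 mA
V_R = I·|Z_R| = 0.0534 × 180 = 9.62 V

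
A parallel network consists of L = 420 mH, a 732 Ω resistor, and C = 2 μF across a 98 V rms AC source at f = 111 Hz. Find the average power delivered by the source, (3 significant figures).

13.1 W

ω = 2πf = 697.4 rad/s
X_L = ωL = 293 Ω
X_C = 1/(ωC) = 717 Ω
Parallel: admittances add. Y = 1/R + 1/(jωL) + jωC
Y = (0.00137 − j0.00202) S
|Y| = 0.00244 S → |Z| = 1/|Y| = 410 Ω, ∠Z = −∠Y = 55.9°
I = V/|Z| = 239 mA
P = VI cos φ = 98 × 0.239 × cos(55.9°) = 13.1 W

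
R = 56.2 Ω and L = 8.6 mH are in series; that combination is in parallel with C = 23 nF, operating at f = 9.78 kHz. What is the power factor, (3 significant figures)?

0.399

ω = 2πf = 61450 rad/s
X_L = ωL = 528 Ω
X_C = 1/(ωC) = 708 Ω
Branch 1 (R+jX_L): Z₁ = 56.2 + j528 Ω, |Z₁| = 531 Ω
Branch 2 (−jX_C): Z₂ = −j708 Ω
Parallel: Z = Z₁Z₂/(Z₁+Z₂), |Z| = 2000 Ω, ∠Z = 66.5°
cos φ = cos(66.5°) = 0.399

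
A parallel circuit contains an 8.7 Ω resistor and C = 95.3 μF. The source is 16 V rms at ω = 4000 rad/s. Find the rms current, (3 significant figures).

X_C = 1/(ωC) = 2.62 Ω
Parallel: admittances add. Y = 1/R + jωC
Y = (0.115 + j0.381) S
|Y| = 0.398 S → |Z| = 1/|Y| = 2.51 Ω, ∠Z = −∠Y = -73.2°
I = V/|Z| = 16/2.51 = 6.37 A

6.37 A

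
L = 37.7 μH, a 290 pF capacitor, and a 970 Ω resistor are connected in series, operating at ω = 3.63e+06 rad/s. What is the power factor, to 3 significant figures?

X_L = ωL = 137 Ω
X_C = 1/(ωC) = 950 Ω
Net reactance X = X_L − X_C = -813 Ω
Z = 970 − j813 Ω
|Z| = √(970² + 813²) = 1270 Ω
∠Z = arctan(-813/970) = -40.0°
cos φ = cos(-40.0°) = 0.766

0.766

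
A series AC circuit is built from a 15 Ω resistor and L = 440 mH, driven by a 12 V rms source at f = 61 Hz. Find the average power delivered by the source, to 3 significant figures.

ω = 2πf = 383.3 rad/s
X_L = ωL = 169 Ω
Z = 15.0 + j169 Ω
|Z| = √(15.0² + 169²) = 169 Ω
∠Z = arctan(169/15.0) = 84.9°
I = V/|Z| = 70.9 mA
P = VI cos φ = 12 × 0.0709 × cos(84.9°) = 75.4 mW

75.4 mW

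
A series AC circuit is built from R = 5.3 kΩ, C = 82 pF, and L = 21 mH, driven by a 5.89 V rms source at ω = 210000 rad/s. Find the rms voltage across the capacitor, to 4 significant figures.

X_L = ωL = 4410 Ω
X_C = 1/(ωC) = 58070 Ω
Net reactance X = X_L − X_C = -53660 Ω
Z = 5300 − j53660 Ω
|Z| = √(5300² + 53660²) = 53920 Ω
I = V/|Z| = 109.2 μA
V_C = I·|Z_C| = 0.0001092 × 58070 = 6.343 V

6.343 V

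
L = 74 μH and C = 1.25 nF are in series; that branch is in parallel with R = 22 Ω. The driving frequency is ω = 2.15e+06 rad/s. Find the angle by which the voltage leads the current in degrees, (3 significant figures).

-5.90°

X_L = ωL = 159 Ω
X_C = 1/(ωC) = 372 Ω
Branch 1: Z₁ = R = 22.0 Ω
Branch 2 (series LC): Z₂ = j(X_L − X_C) = −j213 Ω
Parallel: Z = Z₁Z₂/(Z₁+Z₂), |Z| = 21.9 Ω, ∠Z = -5.90°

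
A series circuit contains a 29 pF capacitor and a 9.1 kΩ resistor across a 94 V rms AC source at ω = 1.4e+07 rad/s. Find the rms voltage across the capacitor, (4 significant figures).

24.56 V

X_C = 1/(ωC) = 2463 Ω
Z = 9100 − j2463 Ω
|Z| = √(9100² + 2463²) = 9427 Ω
I = V/|Z| = 9.971 mA
V_C = I·|Z_C| = 0.009971 × 2463 = 24.56 V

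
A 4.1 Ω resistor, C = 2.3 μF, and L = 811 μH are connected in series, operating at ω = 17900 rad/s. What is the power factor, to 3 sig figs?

0.387

X_L = ωL = 14.5 Ω
X_C = 1/(ωC) = 24.3 Ω
Net reactance X = X_L − X_C = -9.77 Ω
Z = 4.10 − j9.77 Ω
|Z| = √(4.10² + 9.77²) = 10.6 Ω
∠Z = arctan(-9.77/4.10) = -67.2°
cos φ = cos(-67.2°) = 0.387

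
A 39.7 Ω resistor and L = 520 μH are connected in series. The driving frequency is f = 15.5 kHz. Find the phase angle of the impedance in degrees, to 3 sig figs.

51.9°

ω = 2πf = 97390 rad/s
X_L = ωL = 50.6 Ω
Z = 39.7 + j50.6 Ω
|Z| = √(39.7² + 50.6²) = 64.3 Ω
∠Z = arctan(50.6/39.7) = 51.9°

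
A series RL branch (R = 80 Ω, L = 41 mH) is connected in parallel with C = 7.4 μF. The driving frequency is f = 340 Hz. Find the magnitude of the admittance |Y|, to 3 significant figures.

11.1 mS

ω = 2πf = 2136 rad/s
X_L = ωL = 87.6 Ω
X_C = 1/(ωC) = 63.3 Ω
Branch 1 (R+jX_L): Z₁ = 80.0 + j87.6 Ω, |Z₁| = 119 Ω
Branch 2 (−jX_C): Z₂ = −j63.3 Ω
Parallel: Z = Z₁Z₂/(Z₁+Z₂), |Z| = 89.7 Ω, ∠Z = -59.3°
|Y| = 1/|Z| = 11.1 mS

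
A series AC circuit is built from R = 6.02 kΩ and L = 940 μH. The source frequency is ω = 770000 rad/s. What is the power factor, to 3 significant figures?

X_L = ωL = 724 Ω
Z = 6020 + j724 Ω
|Z| = √(6020² + 724²) = 6060 Ω
∠Z = arctan(724/6020) = 6.86°
cos φ = cos(6.86°) = 0.993

0.993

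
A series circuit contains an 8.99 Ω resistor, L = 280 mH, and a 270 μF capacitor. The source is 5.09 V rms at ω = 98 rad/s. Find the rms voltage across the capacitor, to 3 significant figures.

X_L = ωL = 27.4 Ω
X_C = 1/(ωC) = 37.8 Ω
Net reactance X = X_L − X_C = -10.4 Ω
Z = 8.99 − j10.4 Ω
|Z| = √(8.99² + 10.4²) = 13.7 Ω
I = V/|Z| = 371 mA
V_C = I·|Z_C| = 0.371 × 37.8 = 14.0 V

14.0 V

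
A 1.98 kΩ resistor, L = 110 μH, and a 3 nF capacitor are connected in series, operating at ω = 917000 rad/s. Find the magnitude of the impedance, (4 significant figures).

X_L = ωL = 100.9 Ω
X_C = 1/(ωC) = 363.5 Ω
Net reactance X = X_L − X_C = -262.6 Ω
Z = 1980 − j262.6 Ω
|Z| = √(1980² + 262.6²) = 1997 Ω

1997 Ω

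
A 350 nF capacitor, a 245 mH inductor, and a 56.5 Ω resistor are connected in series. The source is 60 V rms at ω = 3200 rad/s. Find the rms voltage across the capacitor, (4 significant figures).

436.8 V

X_L = ωL = 784.0 Ω
X_C = 1/(ωC) = 892.9 Ω
Net reactance X = X_L − X_C = -108.9 Ω
Z = 56.50 − j108.9 Ω
|Z| = √(56.50² + 108.9²) = 122.6 Ω
I = V/|Z| = 489.2 mA
V_C = I·|Z_C| = 0.4892 × 892.9 = 436.8 V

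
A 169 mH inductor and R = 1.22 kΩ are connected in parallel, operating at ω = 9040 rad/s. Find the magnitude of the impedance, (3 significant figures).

953 Ω

X_L = ωL = 1530 Ω
Parallel: admittances add. Y = 1/R + 1/(jωL)
Y = (0.000820 − j0.000655) S
|Y| = 0.00105 S → |Z| = 1/|Y| = 953 Ω, ∠Z = −∠Y = 38.6°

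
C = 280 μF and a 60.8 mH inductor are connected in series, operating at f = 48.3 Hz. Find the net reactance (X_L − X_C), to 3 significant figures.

ω = 2πf = 303.5 rad/s
X_L = ωL = 18.5 Ω
X_C = 1/(ωC) = 11.8 Ω
X = 18.5 − 11.8 = 6.68 Ω

6.68 Ω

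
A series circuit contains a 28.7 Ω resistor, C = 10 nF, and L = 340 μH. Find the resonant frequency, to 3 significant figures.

ω₀ = 1/√(LC) = 1/√(0.00034 × 1e-08) = 542300 rad/s
f₀ = ω₀/(2π) = 86.3 kHz

86.3 kHz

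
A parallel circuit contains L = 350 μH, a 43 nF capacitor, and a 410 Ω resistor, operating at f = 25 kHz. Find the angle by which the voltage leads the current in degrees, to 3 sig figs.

78.0°

ω = 2πf = 157100 rad/s
X_L = ωL = 55.0 Ω
X_C = 1/(ωC) = 148 Ω
Parallel: admittances add. Y = 1/R + 1/(jωL) + jωC
Y = (0.00244 − j0.0114) S
|Y| = 0.0117 S → |Z| = 1/|Y| = 85.5 Ω, ∠Z = −∠Y = 78.0°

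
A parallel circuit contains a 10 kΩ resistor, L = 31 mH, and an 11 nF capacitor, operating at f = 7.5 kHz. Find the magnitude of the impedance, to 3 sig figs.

5160 Ω

ω = 2πf = 47120 rad/s
X_L = ωL = 1460 Ω
X_C = 1/(ωC) = 1930 Ω
Parallel: admittances add. Y = 1/R + 1/(jωL) + jωC
Y = (0.000100 − j0.000166) S
|Y| = 0.000194 S → |Z| = 1/|Y| = 5160 Ω, ∠Z = −∠Y = 59.0°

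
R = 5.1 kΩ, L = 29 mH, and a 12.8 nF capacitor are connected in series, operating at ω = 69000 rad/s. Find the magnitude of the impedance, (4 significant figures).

5173 Ω

X_L = ωL = 2001 Ω
X_C = 1/(ωC) = 1132 Ω
Net reactance X = X_L − X_C = 868.8 Ω
Z = 5100 + j868.8 Ω
|Z| = √(5100² + 868.8²) = 5173 Ω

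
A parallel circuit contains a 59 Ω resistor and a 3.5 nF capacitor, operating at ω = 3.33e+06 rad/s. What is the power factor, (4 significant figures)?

0.8240

X_C = 1/(ωC) = 85.80 Ω
Parallel: admittances add. Y = 1/R + jωC
Y = (0.01695 + j0.01166) S
|Y| = 0.02057 S → |Z| = 1/|Y| = 48.62 Ω, ∠Z = −∠Y = -34.51°
cos φ = cos(-34.51°) = 0.8240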